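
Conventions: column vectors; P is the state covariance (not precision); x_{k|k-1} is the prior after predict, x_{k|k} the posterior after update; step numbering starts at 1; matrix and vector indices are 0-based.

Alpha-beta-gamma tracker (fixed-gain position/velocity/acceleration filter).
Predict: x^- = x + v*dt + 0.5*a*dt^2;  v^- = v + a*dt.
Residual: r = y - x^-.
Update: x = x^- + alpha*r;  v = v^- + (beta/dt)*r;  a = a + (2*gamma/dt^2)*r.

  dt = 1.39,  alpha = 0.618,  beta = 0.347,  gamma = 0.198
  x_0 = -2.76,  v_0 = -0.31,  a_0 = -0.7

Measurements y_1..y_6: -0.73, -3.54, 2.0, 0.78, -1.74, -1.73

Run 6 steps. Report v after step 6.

step 1: x_pred=-3.8671  r=3.1371  x^+=-1.9284  v^+=-0.4998  a^+=-0.0570
step 2: x_pred=-2.6783  r=-0.8617  x^+=-3.2108  v^+=-0.7942  a^+=-0.2336
step 3: x_pred=-4.5405  r=6.5405  x^+=-0.4985  v^+=0.5138  a^+=1.1069
step 4: x_pred=1.2850  r=-0.5050  x^+=0.9729  v^+=1.9263  a^+=1.0034
step 5: x_pred=4.6198  r=-6.3598  x^+=0.6894  v^+=1.7333  a^+=-0.3001
step 6: x_pred=2.8089  r=-4.5389  x^+=0.0038  v^+=0.1831  a^+=-1.2304

v_post = 0.1831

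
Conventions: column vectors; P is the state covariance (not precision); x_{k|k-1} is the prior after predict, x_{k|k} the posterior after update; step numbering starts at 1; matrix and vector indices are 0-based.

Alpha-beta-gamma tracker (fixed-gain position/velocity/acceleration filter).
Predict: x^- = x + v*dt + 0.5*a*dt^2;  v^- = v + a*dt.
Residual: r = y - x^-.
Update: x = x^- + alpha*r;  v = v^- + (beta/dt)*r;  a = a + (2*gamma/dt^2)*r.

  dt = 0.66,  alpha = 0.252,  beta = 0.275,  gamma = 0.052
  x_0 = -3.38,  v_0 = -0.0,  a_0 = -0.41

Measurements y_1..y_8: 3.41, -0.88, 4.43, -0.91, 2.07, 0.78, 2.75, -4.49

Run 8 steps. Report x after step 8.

step 1: x_pred=-3.4693  r=6.8793  x^+=-1.7357  v^+=2.5958  a^+=1.2324
step 2: x_pred=0.2459  r=-1.1259  x^+=-0.0378  v^+=2.9401  a^+=0.9636
step 3: x_pred=2.1125  r=2.3175  x^+=2.6965  v^+=4.5417  a^+=1.5169
step 4: x_pred=6.0244  r=-6.9344  x^+=4.2769  v^+=2.6535  a^+=-0.1387
step 5: x_pred=5.9980  r=-3.9280  x^+=5.0082  v^+=0.9253  a^+=-1.0765
step 6: x_pred=5.3844  r=-4.6044  x^+=4.2241  v^+=-1.7037  a^+=-2.1758
step 7: x_pred=2.6258  r=0.1242  x^+=2.6571  v^+=-3.0880  a^+=-2.1461
step 8: x_pred=0.1516  r=-4.6416  x^+=-1.0181  v^+=-6.4384  a^+=-3.2543

x_post = -1.0181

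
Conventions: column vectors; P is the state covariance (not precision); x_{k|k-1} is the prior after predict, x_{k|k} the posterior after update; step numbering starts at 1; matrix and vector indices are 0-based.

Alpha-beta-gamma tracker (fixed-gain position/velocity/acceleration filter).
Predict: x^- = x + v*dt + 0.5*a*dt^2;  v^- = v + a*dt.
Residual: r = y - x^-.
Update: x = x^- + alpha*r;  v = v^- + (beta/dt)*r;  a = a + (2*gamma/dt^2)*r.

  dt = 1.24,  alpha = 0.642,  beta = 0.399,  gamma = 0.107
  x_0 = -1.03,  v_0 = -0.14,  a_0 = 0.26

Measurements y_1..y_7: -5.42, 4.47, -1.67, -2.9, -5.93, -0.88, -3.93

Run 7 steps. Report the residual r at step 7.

step 1: x_pred=-1.0037  r=-4.4163  x^+=-3.8390  v^+=-1.2386  a^+=-0.3546
step 2: x_pred=-5.6475  r=10.1175  x^+=0.8479  v^+=1.5772  a^+=1.0535
step 3: x_pred=3.6135  r=-5.2835  x^+=0.2215  v^+=1.1834  a^+=0.3181
step 4: x_pred=1.9335  r=-4.8335  x^+=-1.1696  v^+=0.0226  a^+=-0.3546
step 5: x_pred=-1.4142  r=-4.5158  x^+=-4.3133  v^+=-1.8701  a^+=-0.9831
step 6: x_pred=-7.3881  r=6.5081  x^+=-3.2099  v^+=-0.9950  a^+=-0.0773
step 7: x_pred=-4.5031  r=0.5731  x^+=-4.1352  v^+=-0.9064  a^+=0.0025

resid = 0.5731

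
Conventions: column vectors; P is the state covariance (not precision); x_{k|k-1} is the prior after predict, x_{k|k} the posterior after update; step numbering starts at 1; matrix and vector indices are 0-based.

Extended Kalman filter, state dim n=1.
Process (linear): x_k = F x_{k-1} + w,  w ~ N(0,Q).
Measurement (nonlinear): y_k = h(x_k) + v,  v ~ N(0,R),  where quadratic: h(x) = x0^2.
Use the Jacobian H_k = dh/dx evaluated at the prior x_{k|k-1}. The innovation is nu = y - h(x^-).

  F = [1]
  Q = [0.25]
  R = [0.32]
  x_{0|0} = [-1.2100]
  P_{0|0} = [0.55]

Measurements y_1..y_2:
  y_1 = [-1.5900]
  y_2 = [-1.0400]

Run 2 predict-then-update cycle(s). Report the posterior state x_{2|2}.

step 1: x^-=[-1.2100]  P^-=[0.8000]  H_jac=[-2.4200]  S=[5.0051]  K=[-0.3868]  nu=[-3.0541]  x^+=[-0.0287]  P^+=[0.0511]
step 2: x^-=[-0.0287]  P^-=[0.3011]  H_jac=[-0.0573]  S=[0.3210]  K=[-0.0538]  nu=[-1.0408]  x^+=[0.0273]  P^+=[0.3002]

x_post = [0.0273]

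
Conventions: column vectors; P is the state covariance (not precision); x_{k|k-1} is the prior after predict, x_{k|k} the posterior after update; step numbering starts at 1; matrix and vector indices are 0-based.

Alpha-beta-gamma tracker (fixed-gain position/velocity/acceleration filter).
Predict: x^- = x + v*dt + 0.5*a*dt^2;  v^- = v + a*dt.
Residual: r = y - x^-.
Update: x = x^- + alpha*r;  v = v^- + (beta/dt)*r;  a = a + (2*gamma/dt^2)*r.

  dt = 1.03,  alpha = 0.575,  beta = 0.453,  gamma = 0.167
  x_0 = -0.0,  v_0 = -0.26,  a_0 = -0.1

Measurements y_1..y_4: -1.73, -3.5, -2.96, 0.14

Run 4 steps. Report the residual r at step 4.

step 1: x_pred=-0.3208  r=-1.4092  x^+=-1.1311  v^+=-0.9828  a^+=-0.5436
step 2: x_pred=-2.4317  r=-1.0683  x^+=-3.0460  v^+=-2.0125  a^+=-0.8800
step 3: x_pred=-5.5857  r=2.6257  x^+=-4.0759  v^+=-1.7641  a^+=-0.0533
step 4: x_pred=-5.9212  r=6.0612  x^+=-2.4360  v^+=0.8467  a^+=1.8549

resid = 6.0612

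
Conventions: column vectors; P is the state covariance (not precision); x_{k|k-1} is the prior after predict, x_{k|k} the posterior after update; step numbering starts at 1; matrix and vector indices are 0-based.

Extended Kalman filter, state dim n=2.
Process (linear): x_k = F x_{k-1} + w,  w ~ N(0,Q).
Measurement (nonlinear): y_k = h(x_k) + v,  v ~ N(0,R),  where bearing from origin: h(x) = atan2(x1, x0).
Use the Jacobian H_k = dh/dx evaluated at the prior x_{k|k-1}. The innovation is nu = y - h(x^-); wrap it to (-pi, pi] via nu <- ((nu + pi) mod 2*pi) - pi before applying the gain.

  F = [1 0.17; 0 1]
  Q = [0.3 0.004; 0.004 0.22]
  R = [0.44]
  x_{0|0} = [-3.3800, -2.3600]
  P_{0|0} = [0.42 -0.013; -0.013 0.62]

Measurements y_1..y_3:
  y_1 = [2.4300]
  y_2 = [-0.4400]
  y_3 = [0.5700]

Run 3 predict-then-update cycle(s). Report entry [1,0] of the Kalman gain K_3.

step 1: x^-=[-3.7812, -2.3600]  P^-=[0.7335 0.0964; 0.0964 0.8400]  H_jac=[0.1188 -0.1903]  S=[0.4764]  K=[0.1444; -0.3115]  nu=[-1.2696]  x^+=[-3.9645, -1.9645]  P^+=[0.7236 0.1178; 0.1178 0.7938]
step 2: x^-=[-4.2985, -1.9645]  P^-=[1.0866 0.2568; 0.2568 1.0138]  H_jac=[0.0880 -0.1924]  S=[0.4773]  K=[0.0967; -0.3615]  nu=[2.2729]  x^+=[-4.0787, -2.7861]  P^+=[1.0821 0.2735; 0.2735 0.9514]
step 3: x^-=[-4.5523, -2.7861]  P^-=[1.5026 0.4392; 0.4392 1.1714]  H_jac=[0.0978 -0.1598]  S=[0.4706]  K=[0.1632; -0.3065]  nu=[-3.1208]  x^+=[-5.0615, -1.8294]  P^+=[1.4900 0.4627; 0.4627 1.1272]

K[1,0] = -0.3065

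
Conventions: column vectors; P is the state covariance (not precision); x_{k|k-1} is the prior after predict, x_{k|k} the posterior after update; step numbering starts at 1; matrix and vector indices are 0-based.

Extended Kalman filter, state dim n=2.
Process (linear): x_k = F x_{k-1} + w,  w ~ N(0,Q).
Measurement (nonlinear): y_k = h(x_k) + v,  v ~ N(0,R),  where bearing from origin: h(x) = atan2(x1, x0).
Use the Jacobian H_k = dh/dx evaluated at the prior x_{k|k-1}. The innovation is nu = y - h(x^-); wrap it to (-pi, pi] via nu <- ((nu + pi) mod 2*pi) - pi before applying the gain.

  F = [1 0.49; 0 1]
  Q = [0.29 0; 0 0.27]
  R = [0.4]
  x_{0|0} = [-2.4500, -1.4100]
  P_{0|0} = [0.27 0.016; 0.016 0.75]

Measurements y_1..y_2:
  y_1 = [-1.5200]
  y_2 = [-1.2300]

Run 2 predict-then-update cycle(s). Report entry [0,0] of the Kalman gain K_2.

K[0,0] = -0.0168

step 1: x^-=[-3.1409, -1.4100]  P^-=[0.7558 0.3835; 0.3835 1.0200]  H_jac=[0.1190 -0.2650]  S=[0.4581]  K=[-0.0256; -0.4904]  nu=[1.1996]  x^+=[-3.1716, -1.9983]  P^+=[0.7555 0.3778; 0.3778 0.9098]
step 2: x^-=[-4.1507, -1.9983]  P^-=[1.6341 0.8236; 0.8236 1.1798]  H_jac=[0.0942 -0.1956]  S=[0.4293]  K=[-0.0168; -0.3569]  nu=[1.4629]  x^+=[-4.1753, -2.5204]  P^+=[1.6340 0.8210; 0.8210 1.1251]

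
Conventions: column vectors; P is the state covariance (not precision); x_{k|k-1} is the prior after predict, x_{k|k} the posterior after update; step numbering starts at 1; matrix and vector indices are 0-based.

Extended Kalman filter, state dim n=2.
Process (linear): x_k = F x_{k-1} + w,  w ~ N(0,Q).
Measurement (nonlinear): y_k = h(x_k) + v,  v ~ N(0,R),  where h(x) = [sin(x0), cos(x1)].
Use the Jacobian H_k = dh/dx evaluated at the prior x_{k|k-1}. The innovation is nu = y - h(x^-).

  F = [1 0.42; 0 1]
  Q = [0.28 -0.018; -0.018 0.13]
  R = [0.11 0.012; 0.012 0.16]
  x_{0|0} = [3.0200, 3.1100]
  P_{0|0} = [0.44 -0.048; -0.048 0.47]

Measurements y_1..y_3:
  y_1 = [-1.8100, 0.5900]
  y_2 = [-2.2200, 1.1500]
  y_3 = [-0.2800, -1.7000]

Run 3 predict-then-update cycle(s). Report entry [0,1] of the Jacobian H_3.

H_jac[0,1] = 0.0000

step 1: x^-=[4.3262, 3.1100]  P^-=[0.7626 0.1314; 0.1314 0.6000]  H_jac=[-0.3767 0.0000; 0.0000 -0.0316]  S=[0.2182 0.0136; 0.0136 0.1606]  K=[-1.3218 0.0858; -0.2207 -0.0994]  nu=[-0.8836, 1.5895]  x^+=[5.6305, 3.1470]  P^+=[0.3833 0.0676; 0.0676 0.5872]
step 2: x^-=[6.9523, 3.1470]  P^-=[0.8237 0.2962; 0.2962 0.7172]  H_jac=[0.7844 0.0000; 0.0000 0.0054]  S=[0.6167 0.0133; 0.0133 0.1600]  K=[1.0492 -0.0769; 0.3769 -0.0069]  nu=[-2.8403, 2.1500]  x^+=[3.8070, 2.0617]  P^+=[0.1460 0.0527; 0.0527 0.6297]
step 3: x^-=[4.6730, 2.0617]  P^-=[0.5813 0.2992; 0.2992 0.7597]  H_jac=[-0.0394 0.0000; 0.0000 -0.8819]  S=[0.1109 0.0224; 0.0224 0.7508]  K=[-0.1365 -0.3474; 0.0743 -0.8945]  nu=[0.7192, -1.2285]  x^+=[5.0015, 3.2141]  P^+=[0.4866 0.0649; 0.0649 0.1613]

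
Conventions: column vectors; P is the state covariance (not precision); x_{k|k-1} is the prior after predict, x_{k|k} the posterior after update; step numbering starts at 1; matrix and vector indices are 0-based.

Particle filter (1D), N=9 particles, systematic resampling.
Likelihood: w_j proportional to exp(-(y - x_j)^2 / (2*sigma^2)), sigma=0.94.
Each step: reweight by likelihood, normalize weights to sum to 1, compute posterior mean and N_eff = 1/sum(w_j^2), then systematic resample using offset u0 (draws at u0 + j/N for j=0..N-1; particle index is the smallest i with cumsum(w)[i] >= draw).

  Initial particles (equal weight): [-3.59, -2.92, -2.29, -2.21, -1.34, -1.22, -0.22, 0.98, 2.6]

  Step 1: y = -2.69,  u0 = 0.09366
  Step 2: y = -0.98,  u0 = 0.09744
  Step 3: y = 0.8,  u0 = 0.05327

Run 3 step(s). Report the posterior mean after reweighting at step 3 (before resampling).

post_mean = -1.3040

step 1: w=[0.1551, 0.2380, 0.2240, 0.2153, 0.0874, 0.0722, 0.0078, 0.0001, 0.0000]  mean=-2.4475  Neff=5.2582  idx=[0, 1, 1, 2, 2, 3, 3, 4, 5]
step 2: w=[0.0056, 0.0316, 0.0316, 0.1006, 0.1006, 0.1129, 0.1129, 0.2469, 0.2572]  mean=-1.8092  Neff=5.7173  idx=[3, 4, 5, 6, 7, 7, 8, 8, 8]
step 3: w=[0.0096, 0.0096, 0.0127, 0.0127, 0.1598, 0.1598, 0.2120, 0.2120, 0.2120]  mean=-1.3040  Neff=5.3662  idx=[4, 4, 5, 6, 6, 7, 7, 8, 8]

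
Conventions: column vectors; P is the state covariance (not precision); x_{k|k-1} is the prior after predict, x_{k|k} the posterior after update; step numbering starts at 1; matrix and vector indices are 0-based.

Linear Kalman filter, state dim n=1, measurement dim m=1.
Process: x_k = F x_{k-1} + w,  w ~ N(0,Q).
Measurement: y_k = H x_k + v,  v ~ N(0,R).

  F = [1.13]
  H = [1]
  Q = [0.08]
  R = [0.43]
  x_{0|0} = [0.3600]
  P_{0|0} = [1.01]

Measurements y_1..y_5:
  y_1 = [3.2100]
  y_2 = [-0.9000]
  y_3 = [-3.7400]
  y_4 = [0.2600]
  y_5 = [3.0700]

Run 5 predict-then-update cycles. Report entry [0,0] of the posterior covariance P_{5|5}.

P_post[0,0] = 0.1837

step 1: x^-=[0.4068]  P^-=[1.3697]  S=[1.7997]  K=[0.7611]  nu=[2.8032]  x^+=[2.5402]  P^+=[0.3273]
step 2: x^-=[2.8705]  P^-=[0.4979]  S=[0.9279]  K=[0.5366]  nu=[-3.7705]  x^+=[0.8473]  P^+=[0.2307]
step 3: x^-=[0.9575]  P^-=[0.3746]  S=[0.8046]  K=[0.4656]  nu=[-4.6975]  x^+=[-1.2296]  P^+=[0.2002]
step 4: x^-=[-1.3894]  P^-=[0.3356]  S=[0.7656]  K=[0.4384]  nu=[1.6494]  x^+=[-0.6664]  P^+=[0.1885]
step 5: x^-=[-0.7530]  P^-=[0.3207]  S=[0.7507]  K=[0.4272]  nu=[3.8230]  x^+=[0.8802]  P^+=[0.1837]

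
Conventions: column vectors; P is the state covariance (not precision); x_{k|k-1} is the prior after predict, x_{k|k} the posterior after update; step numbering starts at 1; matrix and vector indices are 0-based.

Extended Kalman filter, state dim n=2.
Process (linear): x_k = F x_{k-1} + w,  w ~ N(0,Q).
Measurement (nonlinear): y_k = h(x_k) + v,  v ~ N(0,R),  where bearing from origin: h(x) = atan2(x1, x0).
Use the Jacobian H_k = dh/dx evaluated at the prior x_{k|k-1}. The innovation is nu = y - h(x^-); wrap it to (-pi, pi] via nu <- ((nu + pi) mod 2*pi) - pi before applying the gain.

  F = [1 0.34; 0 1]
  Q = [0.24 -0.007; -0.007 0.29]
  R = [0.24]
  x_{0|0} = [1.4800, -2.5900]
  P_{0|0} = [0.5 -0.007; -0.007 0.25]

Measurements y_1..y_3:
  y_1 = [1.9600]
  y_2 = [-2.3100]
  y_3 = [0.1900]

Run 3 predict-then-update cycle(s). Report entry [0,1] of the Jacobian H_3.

H_jac[0,1] = -0.1524

step 1: x^-=[0.5994, -2.5900]  P^-=[0.7641 0.0710; 0.0710 0.5400]  H_jac=[0.3665 0.0848]  S=[0.3509]  K=[0.8152; 0.2047]  nu=[-2.9798]  x^+=[-1.8296, -3.1998]  P^+=[0.5310 0.0125; 0.0125 0.5253]
step 2: x^-=[-2.9176, -3.1998]  P^-=[0.8402 0.1841; 0.1841 0.8153]  H_jac=[0.1706 -0.1556]  S=[0.2744]  K=[0.4181; -0.3478]  nu=[0.0001]  x^+=[-2.9175, -3.1999]  P^+=[0.7922 0.2240; 0.2240 0.7821]
step 3: x^-=[-4.0055, -3.1999]  P^-=[1.2749 0.4829; 0.4829 1.0721]  H_jac=[0.1217 -0.1524]  S=[0.2659]  K=[0.3070; -0.3934]  nu=[2.6575]  x^+=[-3.1896, -4.2454]  P^+=[1.2498 0.5150; 0.5150 1.0310]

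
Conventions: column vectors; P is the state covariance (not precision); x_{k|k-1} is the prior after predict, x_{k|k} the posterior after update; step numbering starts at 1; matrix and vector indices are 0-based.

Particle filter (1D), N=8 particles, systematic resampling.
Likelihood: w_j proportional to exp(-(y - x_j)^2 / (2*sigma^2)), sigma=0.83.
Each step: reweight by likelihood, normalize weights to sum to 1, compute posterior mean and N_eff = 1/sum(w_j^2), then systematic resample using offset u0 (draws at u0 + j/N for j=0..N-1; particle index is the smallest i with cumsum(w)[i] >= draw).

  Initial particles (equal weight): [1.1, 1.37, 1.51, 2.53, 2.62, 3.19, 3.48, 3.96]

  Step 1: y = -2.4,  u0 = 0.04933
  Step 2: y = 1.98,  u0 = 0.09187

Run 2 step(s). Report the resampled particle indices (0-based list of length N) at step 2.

step 1: w=[0.7401, 0.1781, 0.0816, 0.0001, 0.0001, 0.0000, 0.0000, 0.0000]  mean=1.1818  Neff=1.7059  idx=[0, 0, 0, 0, 0, 0, 1, 2]
step 2: w=[0.1132, 0.1132, 0.1132, 0.1132, 0.1132, 0.1132, 0.1516, 0.1692]  mean=1.2103  Neff=7.7825  idx=[0, 1, 3, 4, 5, 6, 7, 7]

resampled_idx = [0, 1, 3, 4, 5, 6, 7, 7]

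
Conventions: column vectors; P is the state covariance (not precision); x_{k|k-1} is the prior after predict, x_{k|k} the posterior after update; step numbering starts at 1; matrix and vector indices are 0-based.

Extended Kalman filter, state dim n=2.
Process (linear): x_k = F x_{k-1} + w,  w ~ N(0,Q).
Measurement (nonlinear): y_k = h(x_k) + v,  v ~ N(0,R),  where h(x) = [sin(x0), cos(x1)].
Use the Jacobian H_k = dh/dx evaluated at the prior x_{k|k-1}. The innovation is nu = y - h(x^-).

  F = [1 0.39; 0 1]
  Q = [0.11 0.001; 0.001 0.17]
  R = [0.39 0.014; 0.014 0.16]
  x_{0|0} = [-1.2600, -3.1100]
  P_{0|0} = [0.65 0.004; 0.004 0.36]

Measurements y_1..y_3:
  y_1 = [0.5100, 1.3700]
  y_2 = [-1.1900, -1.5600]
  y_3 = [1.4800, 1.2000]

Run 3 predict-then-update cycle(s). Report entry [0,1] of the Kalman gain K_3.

K[0,1] = 0.4977

step 1: x^-=[-2.4729, -3.1100]  P^-=[0.8179 0.1454; 0.1454 0.5300]  H_jac=[-0.7846 0.0000; 0.0000 0.0316]  S=[0.8935 0.0104; 0.0104 0.1605]  K=[-0.7191 0.0752; -0.1290 0.1126]  nu=[1.1300, 2.3695]  x^+=[-3.1073, -2.9888]  P^+=[0.3561 0.0621; 0.0621 0.5134]
step 2: x^-=[-4.2729, -2.9888]  P^-=[0.5926 0.2633; 0.2633 0.6834]  H_jac=[-0.4254 0.0000; 0.0000 0.1522]  S=[0.4973 -0.0030; -0.0030 0.1758]  K=[-0.5057 0.2191; -0.2217 0.5876]  nu=[-2.0950, -0.5716]  x^+=[-3.3388, -2.8603]  P^+=[0.4563 0.1839; 0.1839 0.5975]
step 3: x^-=[-4.4543, -2.8603]  P^-=[0.8007 0.4179; 0.4179 0.7675]  H_jac=[-0.2552 0.0000; 0.0000 0.2776]  S=[0.4421 -0.0156; -0.0156 0.2192]  K=[-0.4446 0.4977; -0.2074 0.9575]  nu=[0.5131, 2.1607]  x^+=[-3.6070, -0.8979]  P^+=[0.6521 0.2644; 0.2644 0.5413]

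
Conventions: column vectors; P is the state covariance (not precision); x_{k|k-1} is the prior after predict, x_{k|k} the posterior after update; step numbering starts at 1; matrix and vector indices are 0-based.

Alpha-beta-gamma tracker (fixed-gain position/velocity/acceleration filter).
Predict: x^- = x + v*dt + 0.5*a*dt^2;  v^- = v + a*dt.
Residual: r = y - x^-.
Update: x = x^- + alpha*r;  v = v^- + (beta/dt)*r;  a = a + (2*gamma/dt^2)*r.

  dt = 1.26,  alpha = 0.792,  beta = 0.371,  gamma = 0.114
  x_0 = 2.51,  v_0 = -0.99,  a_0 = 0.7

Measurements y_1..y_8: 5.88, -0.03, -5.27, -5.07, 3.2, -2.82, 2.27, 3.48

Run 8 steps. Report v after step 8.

step 1: x_pred=1.8183  r=4.0617  x^+=5.0352  v^+=1.0880  a^+=1.2833
step 2: x_pred=7.4247  r=-7.4547  x^+=1.5206  v^+=0.5099  a^+=0.2127
step 3: x_pred=2.3320  r=-7.6020  x^+=-3.6888  v^+=-1.4604  a^+=-0.8790
step 4: x_pred=-6.2266  r=1.1566  x^+=-5.3106  v^+=-2.2274  a^+=-0.7129
step 5: x_pred=-8.6830  r=11.8830  x^+=0.7283  v^+=0.3732  a^+=0.9936
step 6: x_pred=1.9874  r=-4.8074  x^+=-1.8201  v^+=0.2097  a^+=0.3032
step 7: x_pred=-1.3151  r=3.5851  x^+=1.5243  v^+=1.6474  a^+=0.8181
step 8: x_pred=4.2495  r=-0.7695  x^+=3.6400  v^+=2.4517  a^+=0.7076

v_post = 2.4517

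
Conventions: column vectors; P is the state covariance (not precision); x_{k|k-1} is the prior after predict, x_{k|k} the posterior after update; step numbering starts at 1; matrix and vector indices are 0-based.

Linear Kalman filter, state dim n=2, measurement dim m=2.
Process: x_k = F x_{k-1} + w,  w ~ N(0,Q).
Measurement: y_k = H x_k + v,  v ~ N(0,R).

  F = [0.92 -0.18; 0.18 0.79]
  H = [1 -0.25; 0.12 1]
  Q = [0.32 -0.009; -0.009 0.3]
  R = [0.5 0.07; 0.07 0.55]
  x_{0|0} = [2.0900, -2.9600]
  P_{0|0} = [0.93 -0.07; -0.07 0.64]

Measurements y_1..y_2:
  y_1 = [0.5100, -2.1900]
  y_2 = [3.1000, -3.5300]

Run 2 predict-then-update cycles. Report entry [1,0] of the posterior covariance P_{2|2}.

step 1: x^-=[2.4556, -1.9622]  P^-=[1.1511 0.0054; 0.0054 0.7096]  S=[1.6927 0.0359; 0.0359 1.2775]  K=[0.6772 0.0933; -0.1135 0.5592]  nu=[-2.4361, -0.5225]  x^+=[0.7570, -1.9779]  P^+=[0.3591 0.0556; 0.0556 0.2929]
step 2: x^-=[1.0525, -1.4262]  P^-=[0.6150 0.0474; 0.0474 0.5103]  S=[1.1231 0.0622; 0.0622 1.0805]  K=[0.5325 0.0815; -0.0981 0.4832]  nu=[1.6910, -2.2300]  x^+=[1.7711, -2.6697]  P^+=[0.2839 0.0480; 0.0480 0.2531]

P_post[1,0] = 0.0480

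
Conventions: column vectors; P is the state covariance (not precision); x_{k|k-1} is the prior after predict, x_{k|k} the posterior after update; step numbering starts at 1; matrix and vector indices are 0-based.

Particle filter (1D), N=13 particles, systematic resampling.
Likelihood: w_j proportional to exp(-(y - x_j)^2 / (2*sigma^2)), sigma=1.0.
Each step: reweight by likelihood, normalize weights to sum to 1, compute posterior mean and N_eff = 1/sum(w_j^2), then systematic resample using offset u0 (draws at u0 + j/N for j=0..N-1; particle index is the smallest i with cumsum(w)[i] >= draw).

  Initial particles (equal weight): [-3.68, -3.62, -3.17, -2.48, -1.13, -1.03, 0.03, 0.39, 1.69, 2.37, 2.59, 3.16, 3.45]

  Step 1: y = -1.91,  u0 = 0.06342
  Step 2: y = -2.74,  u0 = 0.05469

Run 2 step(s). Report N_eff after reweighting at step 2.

step 1: w=[0.0617, 0.0685, 0.1336, 0.2512, 0.2180, 0.2006, 0.0450, 0.0210, 0.0005, 0.0000, 0.0000, 0.0000, 0.0000]  mean=-1.9638  Neff=5.5663  idx=[1, 2, 2, 3, 3, 3, 4, 4, 4, 5, 5, 5, 7]
step 2: w=[0.0980, 0.1316, 0.1316, 0.1396, 0.1396, 0.1396, 0.0395, 0.0395, 0.0395, 0.0335, 0.0335, 0.0335, 0.0011]  mean=-2.4648  Neff=9.0292  idx=[0, 1, 1, 2, 3, 3, 4, 4, 5, 5, 7, 9, 11]

N_eff = 9.0292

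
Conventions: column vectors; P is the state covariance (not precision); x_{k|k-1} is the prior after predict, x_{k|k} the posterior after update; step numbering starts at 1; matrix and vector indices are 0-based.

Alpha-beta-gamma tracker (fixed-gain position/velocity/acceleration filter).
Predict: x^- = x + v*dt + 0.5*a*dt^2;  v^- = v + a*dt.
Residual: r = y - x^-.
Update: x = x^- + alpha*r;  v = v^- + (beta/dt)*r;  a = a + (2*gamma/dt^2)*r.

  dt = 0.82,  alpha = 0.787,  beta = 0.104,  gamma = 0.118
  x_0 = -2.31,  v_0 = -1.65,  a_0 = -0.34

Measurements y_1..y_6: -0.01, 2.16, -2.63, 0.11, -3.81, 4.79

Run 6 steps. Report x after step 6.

x_post = 3.4576

step 1: x_pred=-3.7773  r=3.7673  x^+=-0.8124  v^+=-1.4510  a^+=0.9823
step 2: x_pred=-1.6720  r=3.8320  x^+=1.3438  v^+=-0.1595  a^+=2.3272
step 3: x_pred=1.9954  r=-4.6254  x^+=-1.6448  v^+=1.1622  a^+=0.7038
step 4: x_pred=-0.4552  r=0.5652  x^+=-0.0104  v^+=1.8110  a^+=0.9022
step 5: x_pred=1.7779  r=-5.5879  x^+=-2.6198  v^+=1.8420  a^+=-1.0591
step 6: x_pred=-1.4654  r=6.2554  x^+=3.4576  v^+=1.7670  a^+=1.1364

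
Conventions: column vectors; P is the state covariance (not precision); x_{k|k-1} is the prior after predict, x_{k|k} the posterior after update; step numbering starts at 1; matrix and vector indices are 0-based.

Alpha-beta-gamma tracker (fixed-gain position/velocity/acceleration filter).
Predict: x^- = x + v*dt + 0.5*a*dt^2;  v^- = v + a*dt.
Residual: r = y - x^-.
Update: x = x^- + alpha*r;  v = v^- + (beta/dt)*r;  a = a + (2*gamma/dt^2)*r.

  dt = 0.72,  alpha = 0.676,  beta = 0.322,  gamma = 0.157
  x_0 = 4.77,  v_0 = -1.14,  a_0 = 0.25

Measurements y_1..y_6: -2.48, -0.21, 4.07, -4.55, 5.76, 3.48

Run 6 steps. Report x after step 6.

step 1: x_pred=4.0140  r=-6.4940  x^+=-0.3759  v^+=-3.8643  a^+=-3.6835
step 2: x_pred=-4.1130  r=3.9030  x^+=-1.4746  v^+=-4.7709  a^+=-1.3194
step 3: x_pred=-5.2516  r=9.3216  x^+=1.0498  v^+=-1.5520  a^+=4.3268
step 4: x_pred=1.0538  r=-5.6038  x^+=-2.7344  v^+=-0.9429  a^+=0.9325
step 5: x_pred=-3.1716  r=8.9316  x^+=2.8662  v^+=3.7228  a^+=6.3424
step 6: x_pred=7.1906  r=-3.7106  x^+=4.6822  v^+=6.6299  a^+=4.0949

x_post = 4.6822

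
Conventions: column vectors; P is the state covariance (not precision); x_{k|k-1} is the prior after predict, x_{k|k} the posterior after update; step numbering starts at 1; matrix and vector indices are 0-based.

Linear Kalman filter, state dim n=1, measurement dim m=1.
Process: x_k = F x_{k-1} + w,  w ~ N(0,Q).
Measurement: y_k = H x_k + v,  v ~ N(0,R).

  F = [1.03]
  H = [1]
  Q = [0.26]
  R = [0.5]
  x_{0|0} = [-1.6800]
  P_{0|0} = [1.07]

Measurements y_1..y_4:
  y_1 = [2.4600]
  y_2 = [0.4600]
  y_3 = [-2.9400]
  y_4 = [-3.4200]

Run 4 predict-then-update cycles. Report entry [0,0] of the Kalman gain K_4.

K[0,0] = 0.5193

step 1: x^-=[-1.7304]  P^-=[1.3952]  S=[1.8952]  K=[0.7362]  nu=[4.1904]  x^+=[1.3544]  P^+=[0.3681]
step 2: x^-=[1.3951]  P^-=[0.6505]  S=[1.1505]  K=[0.5654]  nu=[-0.9351]  x^+=[0.8664]  P^+=[0.2827]
step 3: x^-=[0.8924]  P^-=[0.5599]  S=[1.0599]  K=[0.5283]  nu=[-3.8324]  x^+=[-1.1321]  P^+=[0.2641]
step 4: x^-=[-1.1661]  P^-=[0.5402]  S=[1.0402]  K=[0.5193]  nu=[-2.2539]  x^+=[-2.3366]  P^+=[0.2597]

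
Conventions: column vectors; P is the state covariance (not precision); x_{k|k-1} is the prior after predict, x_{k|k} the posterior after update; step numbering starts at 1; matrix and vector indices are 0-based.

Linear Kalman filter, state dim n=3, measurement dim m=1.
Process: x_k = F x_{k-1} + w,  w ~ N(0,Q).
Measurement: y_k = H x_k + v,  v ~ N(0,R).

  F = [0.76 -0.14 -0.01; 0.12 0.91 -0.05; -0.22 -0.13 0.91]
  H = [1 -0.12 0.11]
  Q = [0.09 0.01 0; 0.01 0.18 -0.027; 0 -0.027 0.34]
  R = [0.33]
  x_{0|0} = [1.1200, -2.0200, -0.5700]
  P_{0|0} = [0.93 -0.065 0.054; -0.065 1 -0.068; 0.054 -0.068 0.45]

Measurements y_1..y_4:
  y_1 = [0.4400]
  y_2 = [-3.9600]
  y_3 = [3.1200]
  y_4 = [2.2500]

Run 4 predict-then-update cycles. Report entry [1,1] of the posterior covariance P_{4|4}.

step 1: x^-=[1.1397, -1.6753, -0.5025]  P^-=[0.6596 -0.0782 -0.0909; -0.0782 1.0140 -0.2266; -0.0909 -0.2266 0.7653]  S=[1.0182]  K=[0.6472; -0.2208; 0.0201]  nu=[-0.8455]  x^+=[0.5925, -1.4887, -0.5195]  P^+=[0.2331 0.0673 -0.1042; 0.0673 0.9643 -0.2220; -0.1042 -0.2220 0.7649]
step 2: x^-=[0.6639, -1.2576, -0.4095]  P^-=[0.2303 -0.0413 -0.0772; -0.0413 1.0200 -0.3944; -0.0772 -0.3944 1.0991]  S=[0.5916]  K=[0.3832; -0.3500; 0.1538]  nu=[-4.7298]  x^+=[-1.1488, 0.3977, -1.1371]  P^+=[0.1434 0.0381 -0.1121; 0.0381 0.9475 -0.3626; -0.1121 -0.3626 1.0851]
step 3: x^-=[-0.9174, 0.2809, -0.8337]  P^-=[0.1841 -0.0662 -0.0513; -0.0662 1.0121 -0.5165; -0.0513 -0.5165 1.3944]  S=[0.5638]  K=[0.3306; -0.4337; 0.2911]  nu=[4.1628]  x^+=[0.4589, -1.5244, 0.3780]  P^+=[0.1225 0.0146 -0.1055; 0.0146 0.9060 -0.4454; -0.1055 -0.4454 1.3466]
step 4: x^-=[0.5584, -1.3511, 0.4412]  P^-=[0.1759 -0.0787 -0.0343; -0.0787 0.9804 -0.5862; -0.0343 -0.5862 1.6248]  S=[0.5665]  K=[0.3205; -0.4604; 0.3792]  nu=[1.4810]  x^+=[1.0330, -2.0329, 1.0028]  P^+=[0.1177 0.0049 -0.1031; 0.0049 0.8603 -0.4873; -0.1031 -0.4873 1.5433]

P_post[1,1] = 0.8603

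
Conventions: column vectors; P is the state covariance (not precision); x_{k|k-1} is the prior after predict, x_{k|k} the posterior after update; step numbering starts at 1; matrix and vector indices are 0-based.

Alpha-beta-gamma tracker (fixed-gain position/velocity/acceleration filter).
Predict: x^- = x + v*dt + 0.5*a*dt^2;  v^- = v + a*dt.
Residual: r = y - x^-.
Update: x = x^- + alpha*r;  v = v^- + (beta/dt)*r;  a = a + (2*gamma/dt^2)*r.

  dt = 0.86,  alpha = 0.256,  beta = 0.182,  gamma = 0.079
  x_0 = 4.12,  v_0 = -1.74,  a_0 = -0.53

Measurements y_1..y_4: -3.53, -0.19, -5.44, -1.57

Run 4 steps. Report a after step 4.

step 1: x_pred=2.4276  r=-5.9576  x^+=0.9025  v^+=-3.4566  a^+=-1.8027
step 2: x_pred=-2.7369  r=2.5469  x^+=-2.0849  v^+=-4.4679  a^+=-1.2586
step 3: x_pred=-6.3927  r=0.9527  x^+=-6.1488  v^+=-5.3487  a^+=-1.0551
step 4: x_pred=-11.1389  r=9.5689  x^+=-8.6893  v^+=-4.2311  a^+=0.9891

a_post = 0.9891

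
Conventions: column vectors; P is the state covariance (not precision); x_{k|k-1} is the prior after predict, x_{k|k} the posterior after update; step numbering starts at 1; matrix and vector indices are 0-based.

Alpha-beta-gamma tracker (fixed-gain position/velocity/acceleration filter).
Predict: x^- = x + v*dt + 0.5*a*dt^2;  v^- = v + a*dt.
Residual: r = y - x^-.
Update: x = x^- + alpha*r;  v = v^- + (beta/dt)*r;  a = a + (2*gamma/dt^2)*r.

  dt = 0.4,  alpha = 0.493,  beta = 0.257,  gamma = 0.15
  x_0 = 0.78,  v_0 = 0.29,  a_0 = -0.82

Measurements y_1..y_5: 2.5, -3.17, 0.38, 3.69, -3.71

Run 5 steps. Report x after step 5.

x_post = -1.4343

step 1: x_pred=0.8304  r=1.6696  x^+=1.6535  v^+=1.0347  a^+=2.3105
step 2: x_pred=2.2522  r=-5.4222  x^+=-0.4209  v^+=-1.5249  a^+=-7.8562
step 3: x_pred=-1.6594  r=2.0394  x^+=-0.6540  v^+=-3.3571  a^+=-4.0324
step 4: x_pred=-2.3194  r=6.0094  x^+=0.6432  v^+=-1.1090  a^+=7.2352
step 5: x_pred=0.7785  r=-4.4885  x^+=-1.4343  v^+=-1.0988  a^+=-1.1807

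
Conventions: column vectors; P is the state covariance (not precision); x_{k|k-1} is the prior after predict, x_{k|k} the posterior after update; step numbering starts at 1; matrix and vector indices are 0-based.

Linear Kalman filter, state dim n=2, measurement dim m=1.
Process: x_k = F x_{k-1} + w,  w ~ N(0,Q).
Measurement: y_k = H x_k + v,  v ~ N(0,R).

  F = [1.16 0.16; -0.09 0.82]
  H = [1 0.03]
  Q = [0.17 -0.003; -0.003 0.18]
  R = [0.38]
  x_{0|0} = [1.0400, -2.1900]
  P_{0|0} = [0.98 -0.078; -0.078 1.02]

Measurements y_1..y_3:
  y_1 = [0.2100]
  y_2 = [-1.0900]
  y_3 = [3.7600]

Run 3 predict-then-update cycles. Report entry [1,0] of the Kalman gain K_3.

K[1,0] = 0.1149

step 1: x^-=[0.8560, -1.8894]  P^-=[1.4858 -0.0446; -0.0446 0.8853]  S=[1.8640]  K=[0.7964; -0.0097]  nu=[-0.5893]  x^+=[0.3867, -1.8837]  P^+=[0.3035 -0.0302; -0.0302 0.8851]
step 2: x^-=[0.1471, -1.5794]  P^-=[0.5899 0.0531; 0.0531 0.7821]  S=[0.9738]  K=[0.6074; 0.0786]  nu=[-1.1897]  x^+=[-0.5755, -1.6730]  P^+=[0.2306 0.0066; 0.0066 0.7761]
step 3: x^-=[-0.9353, -1.3201]  P^-=[0.5026 0.0809; 0.0809 0.7027]  S=[0.8881]  K=[0.5687; 0.1149]  nu=[4.7349]  x^+=[1.7574, -0.7762]  P^+=[0.2154 0.0229; 0.0229 0.6910]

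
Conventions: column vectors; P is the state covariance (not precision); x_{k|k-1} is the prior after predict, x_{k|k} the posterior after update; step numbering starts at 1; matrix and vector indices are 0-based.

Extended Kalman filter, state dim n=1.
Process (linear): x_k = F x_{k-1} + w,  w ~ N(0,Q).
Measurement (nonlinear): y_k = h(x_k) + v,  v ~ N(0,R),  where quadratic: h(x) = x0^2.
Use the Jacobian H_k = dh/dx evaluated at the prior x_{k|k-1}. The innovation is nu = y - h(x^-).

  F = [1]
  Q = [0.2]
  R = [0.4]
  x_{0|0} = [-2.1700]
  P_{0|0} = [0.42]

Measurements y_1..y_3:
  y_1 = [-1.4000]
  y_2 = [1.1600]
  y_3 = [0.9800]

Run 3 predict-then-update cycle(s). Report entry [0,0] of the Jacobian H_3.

step 1: x^-=[-2.1700]  P^-=[0.6200]  H_jac=[-4.3400]  S=[12.0781]  K=[-0.2228]  nu=[-6.1089]  x^+=[-0.8090]  P^+=[0.0205]
step 2: x^-=[-0.8090]  P^-=[0.2205]  H_jac=[-1.6181]  S=[0.9774]  K=[-0.3651]  nu=[0.5055]  x^+=[-0.9936]  P^+=[0.0903]
step 3: x^-=[-0.9936]  P^-=[0.2903]  H_jac=[-1.9872]  S=[1.5461]  K=[-0.3730]  nu=[-0.0072]  x^+=[-0.9909]  P^+=[0.0751]

H_jac[0,0] = -1.9872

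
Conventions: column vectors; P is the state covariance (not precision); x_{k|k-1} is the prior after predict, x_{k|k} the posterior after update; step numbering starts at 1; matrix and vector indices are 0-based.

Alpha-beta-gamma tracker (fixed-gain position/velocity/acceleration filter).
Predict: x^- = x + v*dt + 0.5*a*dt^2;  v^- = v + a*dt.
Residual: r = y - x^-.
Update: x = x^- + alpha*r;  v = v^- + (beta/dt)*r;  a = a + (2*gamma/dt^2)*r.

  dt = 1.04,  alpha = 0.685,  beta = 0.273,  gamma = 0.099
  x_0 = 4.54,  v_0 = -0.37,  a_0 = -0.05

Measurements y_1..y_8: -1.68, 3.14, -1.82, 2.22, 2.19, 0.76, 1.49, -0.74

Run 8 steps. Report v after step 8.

v_post = 1.0096

step 1: x_pred=4.1282  r=-5.8082  x^+=0.1496  v^+=-1.9466  a^+=-1.1133
step 2: x_pred=-2.4770  r=5.6170  x^+=1.3706  v^+=-1.6300  a^+=-0.0850
step 3: x_pred=-0.3705  r=-1.4495  x^+=-1.3634  v^+=-2.0989  a^+=-0.3503
step 4: x_pred=-3.7357  r=5.9557  x^+=0.3440  v^+=-0.8999  a^+=0.7399
step 5: x_pred=-0.1917  r=2.3817  x^+=1.4397  v^+=0.4949  a^+=1.1759
step 6: x_pred=2.5903  r=-1.8303  x^+=1.3366  v^+=1.2374  a^+=0.8409
step 7: x_pred=3.0781  r=-1.5881  x^+=1.9903  v^+=1.6950  a^+=0.5501
step 8: x_pred=4.0505  r=-4.7905  x^+=0.7690  v^+=1.0096  a^+=-0.3268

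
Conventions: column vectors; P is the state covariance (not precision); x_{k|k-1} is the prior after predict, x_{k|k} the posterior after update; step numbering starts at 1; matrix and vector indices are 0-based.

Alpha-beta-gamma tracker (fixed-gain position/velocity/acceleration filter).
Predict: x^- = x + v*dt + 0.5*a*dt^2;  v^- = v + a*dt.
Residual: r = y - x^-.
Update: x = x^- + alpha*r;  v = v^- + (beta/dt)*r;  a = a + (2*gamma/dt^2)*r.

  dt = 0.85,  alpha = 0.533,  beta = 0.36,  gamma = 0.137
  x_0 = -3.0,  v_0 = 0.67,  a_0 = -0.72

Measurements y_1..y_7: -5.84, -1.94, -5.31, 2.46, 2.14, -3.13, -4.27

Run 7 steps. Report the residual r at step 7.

step 1: x_pred=-2.6906  r=-3.1494  x^+=-4.3692  v^+=-1.2759  a^+=-1.9144
step 2: x_pred=-6.1453  r=4.2053  x^+=-3.9039  v^+=-1.1220  a^+=-0.3196
step 3: x_pred=-4.9730  r=-0.3370  x^+=-5.1526  v^+=-1.5364  a^+=-0.4474
step 4: x_pred=-6.6202  r=9.0802  x^+=-1.7804  v^+=1.9291  a^+=2.9962
step 5: x_pred=0.9417  r=1.1983  x^+=1.5804  v^+=4.9834  a^+=3.4506
step 6: x_pred=7.0628  r=-10.1928  x^+=1.6300  v^+=3.5995  a^+=-0.4149
step 7: x_pred=4.5397  r=-8.8097  x^+=-0.1559  v^+=-0.4843  a^+=-3.7558

resid = -8.8097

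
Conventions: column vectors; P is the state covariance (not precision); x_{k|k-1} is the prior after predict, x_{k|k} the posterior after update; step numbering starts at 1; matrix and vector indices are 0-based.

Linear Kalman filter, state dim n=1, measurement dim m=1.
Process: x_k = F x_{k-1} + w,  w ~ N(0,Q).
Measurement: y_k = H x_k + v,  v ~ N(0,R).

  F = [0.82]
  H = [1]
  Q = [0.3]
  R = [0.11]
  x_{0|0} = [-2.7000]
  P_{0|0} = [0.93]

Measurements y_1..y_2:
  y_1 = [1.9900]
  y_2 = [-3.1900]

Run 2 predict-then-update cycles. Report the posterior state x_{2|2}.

step 1: x^-=[-2.2140]  P^-=[0.9253]  S=[1.0353]  K=[0.8938]  nu=[4.2040]  x^+=[1.5433]  P^+=[0.0983]
step 2: x^-=[1.2655]  P^-=[0.3661]  S=[0.4761]  K=[0.7690]  nu=[-4.4555]  x^+=[-2.1606]  P^+=[0.0846]

x_post = [-2.1606]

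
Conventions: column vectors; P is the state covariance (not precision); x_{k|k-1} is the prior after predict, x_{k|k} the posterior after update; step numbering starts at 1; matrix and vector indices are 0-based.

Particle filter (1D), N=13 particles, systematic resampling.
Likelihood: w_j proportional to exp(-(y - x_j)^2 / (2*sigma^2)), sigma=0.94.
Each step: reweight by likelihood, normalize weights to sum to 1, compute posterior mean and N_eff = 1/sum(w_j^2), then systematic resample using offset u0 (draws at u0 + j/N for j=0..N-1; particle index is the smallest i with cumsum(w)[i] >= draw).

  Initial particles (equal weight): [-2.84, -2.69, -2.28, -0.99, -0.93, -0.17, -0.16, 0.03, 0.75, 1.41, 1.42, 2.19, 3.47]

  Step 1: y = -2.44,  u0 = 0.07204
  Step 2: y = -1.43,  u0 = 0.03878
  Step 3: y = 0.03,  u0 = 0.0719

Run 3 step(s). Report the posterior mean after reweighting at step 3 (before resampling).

post_mean = -0.7718

step 1: w=[0.2547, 0.2692, 0.2748, 0.0849, 0.0767, 0.0151, 0.0147, 0.0088, 0.0009, 0.0001, 0.0001, 0.0000, 0.0000]  mean=-2.2333  Neff=4.4152  idx=[0, 0, 0, 1, 1, 1, 2, 2, 2, 2, 3, 4, 7]
step 2: w=[0.0469, 0.0469, 0.0469, 0.0589, 0.0589, 0.0589, 0.0961, 0.0961, 0.0961, 0.0961, 0.1296, 0.1255, 0.0433]  mean=-1.9947  Neff=11.3217  idx=[0, 2, 3, 5, 6, 7, 7, 8, 9, 10, 10, 11, 12]
step 3: w=[0.0032, 0.0032, 0.0051, 0.0051, 0.0163, 0.0163, 0.0163, 0.0163, 0.0163, 0.1852, 0.1852, 0.1981, 0.3337]  mean=-0.7718  Neff=4.5343  idx=[7, 9, 9, 10, 10, 10, 11, 11, 12, 12, 12, 12, 12]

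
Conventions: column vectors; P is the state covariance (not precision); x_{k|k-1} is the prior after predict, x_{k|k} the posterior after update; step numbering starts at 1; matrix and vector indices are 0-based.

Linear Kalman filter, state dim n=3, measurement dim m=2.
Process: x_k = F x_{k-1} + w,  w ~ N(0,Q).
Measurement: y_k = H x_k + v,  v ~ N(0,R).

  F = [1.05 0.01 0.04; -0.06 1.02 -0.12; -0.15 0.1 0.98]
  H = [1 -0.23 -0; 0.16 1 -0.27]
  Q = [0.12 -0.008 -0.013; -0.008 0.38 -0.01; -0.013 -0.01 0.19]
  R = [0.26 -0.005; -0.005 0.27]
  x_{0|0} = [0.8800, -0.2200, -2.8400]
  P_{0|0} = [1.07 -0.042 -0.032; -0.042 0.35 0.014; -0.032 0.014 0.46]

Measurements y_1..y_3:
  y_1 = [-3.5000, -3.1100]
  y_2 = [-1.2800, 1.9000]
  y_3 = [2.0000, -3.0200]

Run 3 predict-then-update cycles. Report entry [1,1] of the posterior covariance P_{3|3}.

step 1: x^-=[0.8082, 0.0636, -2.9372]  P^-=[1.2969 -0.1143 -0.2000; -0.1143 0.7559 0.0030; -0.2000 0.0030 0.6728]  S=[1.6495 -0.0273; -0.0273 1.0872]  K=[0.8048 0.1556; -0.1636 0.6736; -0.1250 -0.1969]  nu=[-4.2936, -4.0960]  x^+=[-3.2843, -1.9930, -1.5944]  P^+=[0.2091 0.0030 -0.0057; 0.0030 0.2125 0.1121; -0.0057 0.1121 0.6062]
step 2: x^-=[-3.5322, -1.6445, -1.2692]  P^-=[0.3512 -0.0136 -0.0260; -0.0136 0.5827 0.0527; -0.0260 0.0527 0.8026]  S=[0.6483 -0.0856; -0.0856 0.8896]  K=[0.5611 0.1098; -0.1454 0.6225; -0.0848 -0.1972]  nu=[1.8740, 3.7670]  x^+=[-2.0672, 0.4280, -2.1708]  P^+=[0.1470 0.0071 0.0139; 0.0071 0.2087 0.1518; 0.0139 0.1518 0.7662]
step 3: x^-=[-2.2531, 0.8211, -1.7745]  P^-=[0.2847 -0.0070 0.0111; -0.0070 0.5708 0.0708; 0.0111 0.0708 0.9567]  S=[0.5781 -0.0961; -0.0961 0.8764]  K=[0.5113 0.0966; -0.1373 0.6132; -0.0450 -0.2169]  nu=[4.4419, -3.9597]  x^+=[-0.3644, -2.2168, -1.1155]  P^+=[0.1349 0.0105 0.0317; 0.0105 0.2142 0.1840; 0.0317 0.1840 0.9162]

P_post[1,1] = 0.2142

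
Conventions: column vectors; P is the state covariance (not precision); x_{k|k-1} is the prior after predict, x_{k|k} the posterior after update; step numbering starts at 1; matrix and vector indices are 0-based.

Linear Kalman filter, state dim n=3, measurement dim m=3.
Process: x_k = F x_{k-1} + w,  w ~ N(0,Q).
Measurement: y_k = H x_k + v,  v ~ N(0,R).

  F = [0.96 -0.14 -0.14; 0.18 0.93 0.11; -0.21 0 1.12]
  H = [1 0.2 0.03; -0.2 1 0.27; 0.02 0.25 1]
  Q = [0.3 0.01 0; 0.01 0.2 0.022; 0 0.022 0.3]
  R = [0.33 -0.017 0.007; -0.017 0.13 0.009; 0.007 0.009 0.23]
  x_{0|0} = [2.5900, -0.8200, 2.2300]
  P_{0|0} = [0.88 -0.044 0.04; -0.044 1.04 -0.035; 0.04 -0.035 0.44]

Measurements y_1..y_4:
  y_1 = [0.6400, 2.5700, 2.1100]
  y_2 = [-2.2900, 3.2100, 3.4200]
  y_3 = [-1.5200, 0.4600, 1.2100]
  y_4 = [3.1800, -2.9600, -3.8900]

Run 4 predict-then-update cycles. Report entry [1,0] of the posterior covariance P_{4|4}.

step 1: x^-=[2.2890, -0.0511, 1.9537]  P^-=[1.1397 -0.0100 -0.1980; -0.0100 1.1130 0.0222; -0.1980 0.0222 0.8719]  S=[1.4994 -0.0753 -0.0845; -0.0753 1.3896 0.5807; -0.0845 0.5807 1.1750]  K=[0.7457 -0.1619 -0.0176; 0.1772 0.8875 -0.1703; -0.0729 -0.1241 0.7995]  nu=[-1.6974, 2.5514, 0.1233]  x^+=[0.6079, 1.8915, 1.8592]  P^+=[0.2454 0.0178 -0.0096; 0.0178 0.1314 -0.0632; -0.0096 -0.0632 0.1982]
step 2: x^-=[0.0585, 2.0730, 1.9547]  P^-=[0.5280 0.0561 -0.0808; 0.0561 0.3167 -0.0338; -0.0808 -0.0338 0.5640]  S=[0.8884 -0.0250 -0.0233; -0.0250 0.4769 0.2163; -0.0233 0.2163 0.7945]  K=[0.6006 -0.1072 -0.0240; 0.1494 0.6852 -0.1237; -0.0622 -0.0415 0.7068]  nu=[-2.8217, 0.6209, 0.9459]  x^+=[-1.7255, 1.9601, 2.7728]  P^+=[0.1966 0.0178 -0.0107; 0.0178 0.1017 -0.0470; -0.0107 -0.0470 0.1737]
step 3: x^-=[-2.3190, 1.8173, 3.4679]  P^-=[0.4828 0.0495 -0.0708; 0.0495 0.2924 -0.0184; -0.0708 -0.0184 0.5316]  S=[0.8403 -0.0235 -0.0148; -0.0235 0.4583 0.2163; -0.0148 0.2163 0.7685]  K=[0.5805 -0.1037 -0.0230; 0.1445 0.6658 -0.1122; -0.0581 -0.0246 0.6897]  nu=[0.3316, -2.7574, -2.6658]  x^+=[-1.7792, 0.3284, 1.6779]  P^+=[0.1900 0.0172 -0.0103; 0.0172 0.0983 -0.0437; -0.0103 -0.0437 0.1691]
step 4: x^-=[-1.9889, 0.1697, 2.2529]  P^-=[0.4768 0.0479 -0.0688; 0.0479 0.2897 -0.0151; -0.0688 -0.0151 0.5254]  S=[0.8337 -0.0236 -0.0130; -0.0236 0.4572 0.2172; -0.0130 0.2172 0.7639]  K=[0.5776 -0.1039 -0.0225; 0.1435 0.6634 -0.1099; -0.0571 -0.0216 0.6862]  nu=[5.0674, -4.1358, -6.1455]  x^+=[1.5062, -1.1715, -2.1645]  P^+=[0.1891 0.0170 -0.0101; 0.0170 0.0979 -0.0431; -0.0101 -0.0431 0.1682]

P_post[1,0] = 0.0170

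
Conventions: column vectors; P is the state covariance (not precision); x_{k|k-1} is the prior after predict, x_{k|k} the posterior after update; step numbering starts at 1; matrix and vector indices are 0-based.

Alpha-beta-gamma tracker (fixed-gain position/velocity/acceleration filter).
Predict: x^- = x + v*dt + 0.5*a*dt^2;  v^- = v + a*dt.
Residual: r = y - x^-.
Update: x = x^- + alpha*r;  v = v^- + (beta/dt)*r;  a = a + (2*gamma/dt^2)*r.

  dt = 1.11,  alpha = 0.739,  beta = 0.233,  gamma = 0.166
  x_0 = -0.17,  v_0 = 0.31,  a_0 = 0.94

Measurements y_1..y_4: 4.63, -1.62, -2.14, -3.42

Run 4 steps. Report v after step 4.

v_post = -1.6631

step 1: x_pred=0.7532  r=3.8768  x^+=3.6182  v^+=2.1672  a^+=1.9846
step 2: x_pred=7.2464  r=-8.8664  x^+=0.6941  v^+=2.5090  a^+=-0.4045
step 3: x_pred=3.2299  r=-5.3699  x^+=-0.7384  v^+=0.9328  a^+=-1.8515
step 4: x_pred=-0.8436  r=-2.5764  x^+=-2.7476  v^+=-1.6631  a^+=-2.5457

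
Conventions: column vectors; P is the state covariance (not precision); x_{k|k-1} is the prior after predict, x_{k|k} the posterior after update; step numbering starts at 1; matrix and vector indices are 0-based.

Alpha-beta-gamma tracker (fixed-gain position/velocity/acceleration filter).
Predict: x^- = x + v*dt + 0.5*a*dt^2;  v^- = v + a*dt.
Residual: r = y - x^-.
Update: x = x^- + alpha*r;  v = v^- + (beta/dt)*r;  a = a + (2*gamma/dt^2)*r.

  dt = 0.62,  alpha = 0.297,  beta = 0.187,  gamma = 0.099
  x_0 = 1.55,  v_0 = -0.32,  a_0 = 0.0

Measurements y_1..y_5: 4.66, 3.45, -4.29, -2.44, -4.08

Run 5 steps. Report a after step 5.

step 1: x_pred=1.3516  r=3.3084  x^+=2.3342  v^+=0.6779  a^+=1.7041
step 2: x_pred=3.0820  r=0.3680  x^+=3.1913  v^+=1.8454  a^+=1.8937
step 3: x_pred=4.6994  r=-8.9894  x^+=2.0296  v^+=0.3082  a^+=-2.7367
step 4: x_pred=1.6946  r=-4.1346  x^+=0.4666  v^+=-2.6356  a^+=-4.8664
step 5: x_pred=-2.1028  r=-1.9772  x^+=-2.6900  v^+=-6.2491  a^+=-5.8848

a_post = -5.8848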